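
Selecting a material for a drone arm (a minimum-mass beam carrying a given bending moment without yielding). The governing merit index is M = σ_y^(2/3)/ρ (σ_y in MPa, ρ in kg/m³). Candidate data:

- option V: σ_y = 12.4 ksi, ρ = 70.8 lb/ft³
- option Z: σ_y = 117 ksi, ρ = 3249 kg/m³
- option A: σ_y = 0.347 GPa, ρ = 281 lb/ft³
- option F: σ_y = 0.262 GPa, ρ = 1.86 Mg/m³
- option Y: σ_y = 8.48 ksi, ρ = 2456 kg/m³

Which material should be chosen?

Convert each candidate to consistent units, then evaluate M:
  option V: σ_y = 85.50 MPa, ρ = 1134 kg/m³
  option Z: σ_y = 806.7 MPa, ρ = 3249 kg/m³
  option A: σ_y = 347.0 MPa, ρ = 4501 kg/m³
  option F: σ_y = 262.0 MPa, ρ = 1860 kg/m³
  option Y: σ_y = 58.47 MPa, ρ = 2456 kg/m³
  option Z: M = 26.7×10⁻³
  option F: M = 22.0×10⁻³
  option V: M = 17.1×10⁻³
  option A: M = 11.0×10⁻³
  option Y: M = 6.13×10⁻³
Option Z has the largest M.

option Z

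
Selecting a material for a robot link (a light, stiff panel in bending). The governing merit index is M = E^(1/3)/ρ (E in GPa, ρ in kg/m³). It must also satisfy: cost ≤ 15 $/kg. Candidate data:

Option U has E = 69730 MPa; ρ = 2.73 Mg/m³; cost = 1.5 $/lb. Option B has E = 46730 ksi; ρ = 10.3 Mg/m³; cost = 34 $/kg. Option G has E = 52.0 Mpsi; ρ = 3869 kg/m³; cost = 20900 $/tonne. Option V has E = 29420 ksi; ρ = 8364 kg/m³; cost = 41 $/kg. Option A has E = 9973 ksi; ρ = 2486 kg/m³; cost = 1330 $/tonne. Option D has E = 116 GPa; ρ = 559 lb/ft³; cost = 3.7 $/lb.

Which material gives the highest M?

option A

Screen on constraints: cost ≤ 15 $/kg. Survivors: option U, option A, option D.
After converting to SI:
  option U: E = 69.73 GPa, ρ = 2730 kg/m³
  option A: E = 68.76 GPa, ρ = 2486 kg/m³
  option D: E = 116.0 GPa, ρ = 8954 kg/m³
  option A: M = 1.65×10⁻³
  option U: M = 1.51×10⁻³
  option D: M = 0.545×10⁻³
Option A has the largest M.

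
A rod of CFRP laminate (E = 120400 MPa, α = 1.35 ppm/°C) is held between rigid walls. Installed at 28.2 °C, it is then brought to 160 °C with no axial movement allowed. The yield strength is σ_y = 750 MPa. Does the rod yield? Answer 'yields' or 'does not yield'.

does not yield

E = 120400 MPa = 120.4 GPa.
ΔT = 131.8 K. Constrained thermal stress σ = E·α·ΔT = 120.4×10³ MPa × 1.35×10⁻⁶ × 131.8 = 21.4 MPa (compressive).
Compare to σ_y = 750 MPa: σ < σ_y, so it does not yield.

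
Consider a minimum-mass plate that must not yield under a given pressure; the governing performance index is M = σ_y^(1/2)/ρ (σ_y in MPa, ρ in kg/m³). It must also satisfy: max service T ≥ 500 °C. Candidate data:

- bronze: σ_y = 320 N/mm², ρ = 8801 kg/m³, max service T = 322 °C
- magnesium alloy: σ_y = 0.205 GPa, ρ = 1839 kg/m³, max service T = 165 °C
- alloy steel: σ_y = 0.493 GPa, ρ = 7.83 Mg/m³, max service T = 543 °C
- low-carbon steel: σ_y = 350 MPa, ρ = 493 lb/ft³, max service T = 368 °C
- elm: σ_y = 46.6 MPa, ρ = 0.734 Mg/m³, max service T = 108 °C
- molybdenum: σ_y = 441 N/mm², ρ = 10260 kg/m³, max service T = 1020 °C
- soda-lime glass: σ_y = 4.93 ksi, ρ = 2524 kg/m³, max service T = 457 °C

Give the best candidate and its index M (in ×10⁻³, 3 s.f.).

alloy steel, M = 2.84×10⁻³

Screen on constraints: max service T ≥ 500 °C. Survivors: alloy steel, molybdenum.
In SI units:
  alloy steel: σ_y = 493.0 MPa, ρ = 7830 kg/m³
  molybdenum: σ_y = 441.0 MPa, ρ = 10260 kg/m³
  alloy steel: M = 2.84×10⁻³
  molybdenum: M = 2.05×10⁻³
Alloy steel has the largest M.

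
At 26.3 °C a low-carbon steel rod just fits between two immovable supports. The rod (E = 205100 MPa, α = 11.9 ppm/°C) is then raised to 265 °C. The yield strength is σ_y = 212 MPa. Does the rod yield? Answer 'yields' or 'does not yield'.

E = 205100 MPa = 205.1 GPa.
ΔT = 238.7 K. Constrained thermal stress σ = E·α·ΔT = 205.1×10³ MPa × 11.9×10⁻⁶ × 238.7 = 583 MPa (compressive).
Compare to σ_y = 212 MPa: σ ≥ σ_y, so it yields.

yields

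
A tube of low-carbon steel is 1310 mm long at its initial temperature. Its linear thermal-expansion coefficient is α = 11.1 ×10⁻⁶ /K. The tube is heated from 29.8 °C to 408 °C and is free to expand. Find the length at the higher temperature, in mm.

1315.5 mm

ΔT = 408 − 29.8 = 378.2 K.
ΔL = α·L₀·ΔT = 11.1×10⁻⁶ × 1310 mm × 378.2 K = 5.50 mm.
L = L₀ + ΔL = 1310 + 5.50 = 1315.5 mm.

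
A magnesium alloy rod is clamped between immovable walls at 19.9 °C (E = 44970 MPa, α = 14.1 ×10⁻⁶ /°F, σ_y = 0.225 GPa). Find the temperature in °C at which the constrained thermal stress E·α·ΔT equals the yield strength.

E = 44970 MPa = 44.97 GPa.
α = 14.1×10⁻⁶/°F × 9/5 = 25.4×10⁻⁶/K.
σ_y = 0.225 GPa = 225.0 MPa.
E·α·ΔT = 225.0 MPa ⇒ ΔT = 225.0 / (44.97×10³ × 25.4×10⁻⁶) = 197.1 K.
T = 19.9 + 197.1 = 217.0 °C.

217 °C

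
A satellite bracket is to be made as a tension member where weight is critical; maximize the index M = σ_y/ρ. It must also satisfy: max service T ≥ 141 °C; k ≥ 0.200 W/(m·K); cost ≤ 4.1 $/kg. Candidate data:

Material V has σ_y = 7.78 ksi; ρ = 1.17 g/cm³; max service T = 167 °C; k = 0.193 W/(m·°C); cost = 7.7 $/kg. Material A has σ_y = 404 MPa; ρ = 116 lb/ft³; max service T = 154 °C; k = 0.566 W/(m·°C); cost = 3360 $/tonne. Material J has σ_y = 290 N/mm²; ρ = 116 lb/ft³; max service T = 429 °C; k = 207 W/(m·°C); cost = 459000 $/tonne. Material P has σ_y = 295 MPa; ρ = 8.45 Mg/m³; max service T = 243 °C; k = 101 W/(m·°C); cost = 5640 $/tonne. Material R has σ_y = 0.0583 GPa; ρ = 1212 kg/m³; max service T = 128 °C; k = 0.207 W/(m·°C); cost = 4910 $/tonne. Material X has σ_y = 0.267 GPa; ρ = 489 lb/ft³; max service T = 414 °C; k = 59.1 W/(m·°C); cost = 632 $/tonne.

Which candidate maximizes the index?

material A

Screen on constraints: max service T ≥ 141 °C; k ≥ 0.200 W/(m·K); cost ≤ 4.1 $/kg. Survivors: material A, material X.
In SI units:
  material A: σ_y = 404.0 MPa, ρ = 1858 kg/m³
  material X: σ_y = 267.0 MPa, ρ = 7833 kg/m³
  material A: M = 217 kN·m/kg
  material X: M = 34.1 kN·m/kg
Highest index: material A.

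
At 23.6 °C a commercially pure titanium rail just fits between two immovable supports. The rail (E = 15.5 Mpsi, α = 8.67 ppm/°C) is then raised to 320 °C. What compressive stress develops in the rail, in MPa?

E = 15.5 Mpsi = 106.9 GPa.
ΔT = 296.4 K. Constrained thermal stress σ = E·α·ΔT = 106.9×10³ MPa × 8.67×10⁻⁶ × 296.4 = 275 MPa (compressive).

275 MPa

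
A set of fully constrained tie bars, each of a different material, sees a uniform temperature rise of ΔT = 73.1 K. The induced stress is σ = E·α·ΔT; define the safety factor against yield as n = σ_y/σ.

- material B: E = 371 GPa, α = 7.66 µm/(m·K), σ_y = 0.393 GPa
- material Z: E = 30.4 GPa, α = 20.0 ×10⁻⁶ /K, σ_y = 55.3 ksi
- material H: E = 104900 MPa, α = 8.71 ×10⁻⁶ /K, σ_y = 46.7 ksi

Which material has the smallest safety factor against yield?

material B

Converting E to GPa, α to ×10⁻⁶/K, σ_y to MPa, then σ and n for each:
  material B: E = 371.0, α = 7.66, σ_y = 393.0 → σ = 208 MPa, n = 1.89
  material Z: E = 30.40, α = 20.0, σ_y = 381.3 → σ = 44.4 MPa, n = 8.58
  material H: E = 104.9, α = 8.71, σ_y = 322.0 → σ = 66.8 MPa, n = 4.82
Smallest n: material B with n = 1.89.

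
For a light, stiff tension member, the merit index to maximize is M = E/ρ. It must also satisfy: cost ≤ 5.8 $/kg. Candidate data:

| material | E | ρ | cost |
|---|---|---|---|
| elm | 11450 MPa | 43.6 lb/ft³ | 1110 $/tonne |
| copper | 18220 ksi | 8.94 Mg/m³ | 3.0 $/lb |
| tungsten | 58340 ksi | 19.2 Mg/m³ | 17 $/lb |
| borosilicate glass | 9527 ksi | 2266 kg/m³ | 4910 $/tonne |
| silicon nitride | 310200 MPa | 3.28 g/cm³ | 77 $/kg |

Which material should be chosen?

borosilicate glass

Screen on constraints: cost ≤ 5.8 $/kg. Survivors: elm, borosilicate glass.
Convert each candidate to consistent units, then evaluate M:
  elm: E = 11.45 GPa, ρ = 698.4 kg/m³
  borosilicate glass: E = 65.69 GPa, ρ = 2266 kg/m³
  borosilicate glass: M = 29.0 MN·m/kg
  elm: M = 16.4 MN·m/kg
The maximum is for borosilicate glass.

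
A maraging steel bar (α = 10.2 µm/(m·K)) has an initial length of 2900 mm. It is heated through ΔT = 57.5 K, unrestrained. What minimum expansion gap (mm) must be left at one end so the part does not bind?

1.70 mm

ΔL = α·L₀·ΔT = 10.2×10⁻⁶ × 2900 mm × 57.50 K = 1.70 mm.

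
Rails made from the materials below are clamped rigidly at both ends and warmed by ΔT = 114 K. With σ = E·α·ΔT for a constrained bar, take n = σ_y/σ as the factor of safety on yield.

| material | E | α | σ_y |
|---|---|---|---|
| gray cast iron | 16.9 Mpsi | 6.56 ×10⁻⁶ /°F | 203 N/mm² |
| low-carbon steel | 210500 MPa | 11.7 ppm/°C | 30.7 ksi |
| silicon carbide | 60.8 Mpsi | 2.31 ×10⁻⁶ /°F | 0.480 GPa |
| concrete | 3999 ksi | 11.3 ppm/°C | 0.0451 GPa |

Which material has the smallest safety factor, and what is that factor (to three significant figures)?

low-carbon steel, n = 0.754

Converting E to GPa, α to ×10⁻⁶/K, σ_y to MPa, then σ and n for each:
  gray cast iron: E = 116.5, α = 11.8, σ_y = 203.0 → σ = 157 MPa, n = 1.29
  low-carbon steel: E = 210.5, α = 11.7, σ_y = 211.7 → σ = 281 MPa, n = 0.754
  silicon carbide: E = 419.2, α = 4.16, σ_y = 480.0 → σ = 199 MPa, n = 2.42
  concrete: E = 27.57, α = 11.3, σ_y = 45.10 → σ = 35.5 MPa, n = 1.27
Low-carbon steel has the lowest safety factor, n = 0.754.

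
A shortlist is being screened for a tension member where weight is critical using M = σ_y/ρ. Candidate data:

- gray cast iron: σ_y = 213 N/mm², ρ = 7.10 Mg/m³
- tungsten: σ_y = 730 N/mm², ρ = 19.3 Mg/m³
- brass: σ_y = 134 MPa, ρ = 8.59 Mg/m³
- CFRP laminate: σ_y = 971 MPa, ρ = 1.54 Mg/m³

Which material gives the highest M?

CFRP laminate

In SI units:
  gray cast iron: σ_y = 213.0 MPa, ρ = 7100 kg/m³
  tungsten: σ_y = 730.0 MPa, ρ = 19300 kg/m³
  brass: σ_y = 134.0 MPa, ρ = 8590 kg/m³
  CFRP laminate: σ_y = 971.0 MPa, ρ = 1540 kg/m³
  CFRP laminate: M = 631 kN·m/kg
  tungsten: M = 37.8 kN·m/kg
  gray cast iron: M = 30.0 kN·m/kg
  brass: M = 15.6 kN·m/kg
CFRP laminate has the largest M.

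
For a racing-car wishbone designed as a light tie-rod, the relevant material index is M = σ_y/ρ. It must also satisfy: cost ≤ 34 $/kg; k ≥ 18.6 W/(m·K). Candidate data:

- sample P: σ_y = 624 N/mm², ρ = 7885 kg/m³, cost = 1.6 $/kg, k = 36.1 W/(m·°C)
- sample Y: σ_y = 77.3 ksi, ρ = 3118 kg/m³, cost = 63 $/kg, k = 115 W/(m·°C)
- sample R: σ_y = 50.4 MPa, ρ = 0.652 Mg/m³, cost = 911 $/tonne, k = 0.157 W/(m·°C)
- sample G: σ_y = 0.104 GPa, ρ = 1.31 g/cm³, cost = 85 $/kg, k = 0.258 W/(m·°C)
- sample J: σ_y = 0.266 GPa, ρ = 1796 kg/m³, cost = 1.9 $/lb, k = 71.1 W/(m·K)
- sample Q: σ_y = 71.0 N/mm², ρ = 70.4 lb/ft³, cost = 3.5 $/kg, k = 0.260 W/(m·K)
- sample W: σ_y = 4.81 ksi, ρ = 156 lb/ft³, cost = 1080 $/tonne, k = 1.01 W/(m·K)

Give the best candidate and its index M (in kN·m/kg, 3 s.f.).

sample J, M = 148 kN·m/kg

Screen on constraints: cost ≤ 34 $/kg; k ≥ 18.6 W/(m·K). Survivors: sample P, sample J.
Convert each candidate to consistent units, then evaluate M:
  sample P: σ_y = 624.0 MPa, ρ = 7885 kg/m³
  sample J: σ_y = 266.0 MPa, ρ = 1796 kg/m³
  sample J: M = 148 kN·m/kg
  sample P: M = 79.1 kN·m/kg
Sample J ranks first.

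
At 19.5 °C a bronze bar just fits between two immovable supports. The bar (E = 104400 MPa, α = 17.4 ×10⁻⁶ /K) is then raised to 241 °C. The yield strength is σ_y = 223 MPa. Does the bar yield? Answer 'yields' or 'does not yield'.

yields

E = 104400 MPa = 104.4 GPa.
ΔT = 221.5 K. Constrained thermal stress σ = E·α·ΔT = 104.4×10³ MPa × 17.4×10⁻⁶ × 221.5 = 402 MPa (compressive).
Compare to σ_y = 223 MPa: σ ≥ σ_y, so it yields.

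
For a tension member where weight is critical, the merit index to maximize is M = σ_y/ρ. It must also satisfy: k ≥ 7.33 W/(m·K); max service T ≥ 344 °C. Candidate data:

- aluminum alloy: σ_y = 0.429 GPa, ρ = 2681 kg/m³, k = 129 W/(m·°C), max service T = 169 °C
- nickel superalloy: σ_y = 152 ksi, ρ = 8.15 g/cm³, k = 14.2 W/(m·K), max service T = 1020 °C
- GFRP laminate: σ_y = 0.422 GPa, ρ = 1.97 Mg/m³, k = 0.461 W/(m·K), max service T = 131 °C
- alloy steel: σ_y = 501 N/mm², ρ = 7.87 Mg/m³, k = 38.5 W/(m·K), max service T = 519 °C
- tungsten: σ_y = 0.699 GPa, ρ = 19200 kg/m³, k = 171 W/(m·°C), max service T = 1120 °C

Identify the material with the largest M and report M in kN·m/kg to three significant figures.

Screen on constraints: k ≥ 7.33 W/(m·K); max service T ≥ 344 °C. Survivors: nickel superalloy, alloy steel, tungsten.
After converting to SI:
  nickel superalloy: σ_y = 1048 MPa, ρ = 8150 kg/m³
  alloy steel: σ_y = 501.0 MPa, ρ = 7870 kg/m³
  tungsten: σ_y = 699.0 MPa, ρ = 19200 kg/m³
  nickel superalloy: M = 129 kN·m/kg
  alloy steel: M = 63.7 kN·m/kg
  tungsten: M = 36.4 kN·m/kg
Nickel superalloy ranks first.

nickel superalloy, M = 129 kN·m/kg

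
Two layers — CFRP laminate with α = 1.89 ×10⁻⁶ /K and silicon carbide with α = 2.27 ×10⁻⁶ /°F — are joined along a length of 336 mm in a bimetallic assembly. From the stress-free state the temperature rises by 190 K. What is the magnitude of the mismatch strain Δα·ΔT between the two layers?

silicon carbide: α = 2.27×10⁻⁶/°F × 9/5 = 4.09×10⁻⁶/K.
Δα = |1.89 − 4.09|×10⁻⁶/K = 2.20×10⁻⁶/K.
Mismatch strain = Δα·ΔT = 2.20×10⁻⁶ × 190.0 = 4.17×10⁻⁴.

4.17×10⁻⁴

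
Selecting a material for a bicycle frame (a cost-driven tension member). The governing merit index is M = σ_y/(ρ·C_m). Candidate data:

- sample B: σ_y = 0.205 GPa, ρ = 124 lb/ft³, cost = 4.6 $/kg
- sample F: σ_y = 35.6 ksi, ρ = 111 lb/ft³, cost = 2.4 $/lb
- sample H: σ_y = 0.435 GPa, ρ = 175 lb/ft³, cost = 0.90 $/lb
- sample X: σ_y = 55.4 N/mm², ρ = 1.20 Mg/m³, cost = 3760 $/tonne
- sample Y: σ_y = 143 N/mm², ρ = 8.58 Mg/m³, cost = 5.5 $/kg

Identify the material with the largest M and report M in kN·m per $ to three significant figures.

Normalizing units and computing the index:
  sample B: σ_y = 205.0 MPa, ρ = 1986 kg/m³, cost = 4.600 $/kg
  sample F: σ_y = 245.5 MPa, ρ = 1778 kg/m³, cost = 5.291 $/kg
  sample H: σ_y = 435.0 MPa, ρ = 2803 kg/m³, cost = 1.984 $/kg
  sample X: σ_y = 55.40 MPa, ρ = 1200 kg/m³, cost = 3.760 $/kg
  sample Y: σ_y = 143.0 MPa, ρ = 8580 kg/m³, cost = 5.500 $/kg
  sample H: M = 78.2 kN·m per $
  sample F: M = 26.1 kN·m per $
  sample B: M = 22.4 kN·m per $
  sample X: M = 12.3 kN·m per $
  sample Y: M = 3.03 kN·m per $
Sample H ranks first.

sample H, M = 78.2 kN·m per $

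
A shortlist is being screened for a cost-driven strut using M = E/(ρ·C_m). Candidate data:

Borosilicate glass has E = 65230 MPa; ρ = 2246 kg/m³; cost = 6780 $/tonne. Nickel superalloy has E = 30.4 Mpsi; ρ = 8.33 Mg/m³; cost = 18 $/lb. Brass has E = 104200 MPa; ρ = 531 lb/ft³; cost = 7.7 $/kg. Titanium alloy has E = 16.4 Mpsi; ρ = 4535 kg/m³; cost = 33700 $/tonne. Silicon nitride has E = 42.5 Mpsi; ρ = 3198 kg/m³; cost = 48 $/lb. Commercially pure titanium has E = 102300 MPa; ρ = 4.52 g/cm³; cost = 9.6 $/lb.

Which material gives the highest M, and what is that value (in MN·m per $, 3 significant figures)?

Putting every candidate on a common basis:
  borosilicate glass: E = 65.23 GPa, ρ = 2246 kg/m³, cost = 6.780 $/kg
  nickel superalloy: E = 209.6 GPa, ρ = 8330 kg/m³, cost = 39.68 $/kg
  brass: E = 104.2 GPa, ρ = 8506 kg/m³, cost = 7.700 $/kg
  titanium alloy: E = 113.1 GPa, ρ = 4535 kg/m³, cost = 33.70 $/kg
  silicon nitride: E = 293.0 GPa, ρ = 3198 kg/m³, cost = 105.8 $/kg
  commercially pure titanium: E = 102.3 GPa, ρ = 4520 kg/m³, cost = 21.16 $/kg
  borosilicate glass: M = 4.28 MN·m per $
  brass: M = 1.59 MN·m per $
  commercially pure titanium: M = 1.07 MN·m per $
  silicon nitride: M = 0.866 MN·m per $
  titanium alloy: M = 0.740 MN·m per $
  nickel superalloy: M = 0.634 MN·m per $
Borosilicate glass ranks first.

borosilicate glass, M = 4.28 MN·m per $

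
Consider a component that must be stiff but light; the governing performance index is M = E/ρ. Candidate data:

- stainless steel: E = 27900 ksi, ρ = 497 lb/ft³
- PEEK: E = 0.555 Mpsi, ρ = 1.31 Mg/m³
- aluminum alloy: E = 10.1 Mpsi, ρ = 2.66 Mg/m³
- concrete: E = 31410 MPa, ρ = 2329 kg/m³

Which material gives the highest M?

In SI units:
  stainless steel: E = 192.4 GPa, ρ = 7961 kg/m³
  PEEK: E = 3.827 GPa, ρ = 1310 kg/m³
  aluminum alloy: E = 69.64 GPa, ρ = 2660 kg/m³
  concrete: E = 31.41 GPa, ρ = 2329 kg/m³
  aluminum alloy: M = 26.2 MN·m/kg
  stainless steel: M = 24.2 MN·m/kg
  concrete: M = 13.5 MN·m/kg
  PEEK: M = 2.92 MN·m/kg
Aluminum alloy has the largest M.

aluminum alloy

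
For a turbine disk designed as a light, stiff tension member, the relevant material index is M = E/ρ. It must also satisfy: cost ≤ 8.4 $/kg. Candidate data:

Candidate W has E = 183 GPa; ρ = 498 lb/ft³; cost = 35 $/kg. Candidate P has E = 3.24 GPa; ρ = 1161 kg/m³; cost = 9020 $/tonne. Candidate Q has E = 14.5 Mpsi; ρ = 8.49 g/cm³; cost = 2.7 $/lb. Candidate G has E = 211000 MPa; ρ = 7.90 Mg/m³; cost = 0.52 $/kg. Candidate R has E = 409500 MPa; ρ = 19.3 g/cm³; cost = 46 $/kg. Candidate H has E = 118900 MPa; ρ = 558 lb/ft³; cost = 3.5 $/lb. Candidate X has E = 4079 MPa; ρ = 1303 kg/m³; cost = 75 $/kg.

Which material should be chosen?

candidate G

Screen on constraints: cost ≤ 8.4 $/kg. Survivors: candidate Q, candidate G, candidate H.
Putting every candidate on a common basis:
  candidate Q: E = 99.97 GPa, ρ = 8490 kg/m³
  candidate G: E = 211.0 GPa, ρ = 7900 kg/m³
  candidate H: E = 118.9 GPa, ρ = 8938 kg/m³
  candidate G: M = 26.7 MN·m/kg
  candidate H: M = 13.3 MN·m/kg
  candidate Q: M = 11.8 MN·m/kg
Candidate G has the largest M.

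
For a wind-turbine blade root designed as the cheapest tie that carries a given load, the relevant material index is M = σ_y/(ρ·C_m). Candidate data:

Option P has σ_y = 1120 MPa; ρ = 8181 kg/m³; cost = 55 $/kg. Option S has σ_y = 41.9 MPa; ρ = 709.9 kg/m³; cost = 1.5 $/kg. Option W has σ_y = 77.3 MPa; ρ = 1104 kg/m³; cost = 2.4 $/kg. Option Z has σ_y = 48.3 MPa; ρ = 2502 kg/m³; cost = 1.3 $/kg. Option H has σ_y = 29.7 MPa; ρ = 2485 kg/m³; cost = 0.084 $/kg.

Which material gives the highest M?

Evaluate M for each candidate:
  option H: M = 142 kN·m per $
  option S: M = 39.3 kN·m per $
  option W: M = 29.2 kN·m per $
  option Z: M = 14.8 kN·m per $
  option P: M = 2.49 kN·m per $
Option H has the largest M.

option H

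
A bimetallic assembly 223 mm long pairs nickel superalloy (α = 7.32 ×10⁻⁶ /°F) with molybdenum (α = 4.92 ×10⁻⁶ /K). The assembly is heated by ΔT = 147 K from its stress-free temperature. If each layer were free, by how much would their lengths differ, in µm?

271 µm

nickel superalloy: α = 7.32×10⁻⁶/°F × 9/5 = 13.2×10⁻⁶/K.
Δα = |13.2 − 4.92|×10⁻⁶/K = 8.26×10⁻⁶/K.
ΔL_mismatch = Δα·L·ΔT = 8.26×10⁻⁶ × 223.0 mm × 147.0 K = 271 µm.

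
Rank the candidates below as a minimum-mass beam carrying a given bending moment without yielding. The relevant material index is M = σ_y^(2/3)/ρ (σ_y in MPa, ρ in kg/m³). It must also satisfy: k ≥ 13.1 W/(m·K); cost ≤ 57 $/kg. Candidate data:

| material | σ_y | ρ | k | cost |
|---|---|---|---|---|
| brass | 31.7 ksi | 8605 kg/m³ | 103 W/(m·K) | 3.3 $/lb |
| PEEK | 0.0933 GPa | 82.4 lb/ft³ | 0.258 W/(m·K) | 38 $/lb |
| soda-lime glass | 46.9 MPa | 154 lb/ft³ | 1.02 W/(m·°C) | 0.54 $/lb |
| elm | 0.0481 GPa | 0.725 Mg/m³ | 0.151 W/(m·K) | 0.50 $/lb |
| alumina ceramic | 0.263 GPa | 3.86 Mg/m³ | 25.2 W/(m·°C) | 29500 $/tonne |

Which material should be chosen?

alumina ceramic

Screen on constraints: k ≥ 13.1 W/(m·K); cost ≤ 57 $/kg. Survivors: brass, alumina ceramic.
Normalizing units and computing the index:
  brass: σ_y = 218.6 MPa, ρ = 8605 kg/m³
  alumina ceramic: σ_y = 263.0 MPa, ρ = 3860 kg/m³
  alumina ceramic: M = 10.6×10⁻³
  brass: M = 4.22×10⁻³
Alumina ceramic has the largest M.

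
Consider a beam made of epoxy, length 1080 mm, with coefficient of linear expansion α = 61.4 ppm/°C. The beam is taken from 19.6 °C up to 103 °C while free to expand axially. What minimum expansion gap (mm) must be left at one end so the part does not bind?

5.53 mm

ΔT = 103 − 19.6 = 83.40 K.
ΔL = α·L₀·ΔT = 61.4×10⁻⁶ × 1080 mm × 83.40 K = 5.53 mm.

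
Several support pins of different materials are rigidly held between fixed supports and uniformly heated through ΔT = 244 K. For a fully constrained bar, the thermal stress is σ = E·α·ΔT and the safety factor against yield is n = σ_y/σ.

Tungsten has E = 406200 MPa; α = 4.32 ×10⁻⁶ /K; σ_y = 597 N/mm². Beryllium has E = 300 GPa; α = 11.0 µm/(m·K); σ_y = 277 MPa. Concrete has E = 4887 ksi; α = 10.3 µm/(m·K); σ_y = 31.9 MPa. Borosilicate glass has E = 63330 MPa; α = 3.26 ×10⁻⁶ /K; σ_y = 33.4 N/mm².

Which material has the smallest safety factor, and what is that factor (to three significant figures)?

With everything in SI (GPa, ×10⁻⁶/K, MPa):
  tungsten: E = 406.2, α = 4.32, σ_y = 597.0 → σ = 428 MPa, n = 1.39
  beryllium: E = 300.0, α = 11.0, σ_y = 277.0 → σ = 805 MPa, n = 0.344
  concrete: E = 33.69, α = 10.3, σ_y = 31.90 → σ = 84.7 MPa, n = 0.377
  borosilicate glass: E = 63.33, α = 3.26, σ_y = 33.40 → σ = 50.4 MPa, n = 0.663
The minimum is beryllium at n = 0.344.

beryllium, n = 0.344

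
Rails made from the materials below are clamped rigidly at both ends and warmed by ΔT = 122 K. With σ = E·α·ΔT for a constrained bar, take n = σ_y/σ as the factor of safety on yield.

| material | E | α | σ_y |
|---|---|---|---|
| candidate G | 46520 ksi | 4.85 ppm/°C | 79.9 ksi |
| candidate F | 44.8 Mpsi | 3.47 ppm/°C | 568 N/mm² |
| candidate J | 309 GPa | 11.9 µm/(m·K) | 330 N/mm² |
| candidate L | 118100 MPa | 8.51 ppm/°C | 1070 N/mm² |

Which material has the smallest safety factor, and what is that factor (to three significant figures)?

candidate J, n = 0.736

Per material, after unit conversion:
  candidate G: E = 320.7, α = 4.85, σ_y = 550.9 → σ = 190 MPa, n = 2.90
  candidate F: E = 308.9, α = 3.47, σ_y = 568.0 → σ = 131 MPa, n = 4.34
  candidate J: E = 309.0, α = 11.9, σ_y = 330.0 → σ = 449 MPa, n = 0.736
  candidate L: E = 118.1, α = 8.51, σ_y = 1070 → σ = 123 MPa, n = 8.73
Smallest n: candidate J with n = 0.736.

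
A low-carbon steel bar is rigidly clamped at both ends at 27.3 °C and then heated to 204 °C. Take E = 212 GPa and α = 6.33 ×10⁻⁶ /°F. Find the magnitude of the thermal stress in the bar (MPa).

α = 6.33×10⁻⁶/°F × 9/5 = 11.4×10⁻⁶/K.
ΔT = 176.7 K. Constrained thermal stress σ = E·α·ΔT = 212.0×10³ MPa × 11.4×10⁻⁶ × 176.7 = 427 MPa (compressive).

427 MPa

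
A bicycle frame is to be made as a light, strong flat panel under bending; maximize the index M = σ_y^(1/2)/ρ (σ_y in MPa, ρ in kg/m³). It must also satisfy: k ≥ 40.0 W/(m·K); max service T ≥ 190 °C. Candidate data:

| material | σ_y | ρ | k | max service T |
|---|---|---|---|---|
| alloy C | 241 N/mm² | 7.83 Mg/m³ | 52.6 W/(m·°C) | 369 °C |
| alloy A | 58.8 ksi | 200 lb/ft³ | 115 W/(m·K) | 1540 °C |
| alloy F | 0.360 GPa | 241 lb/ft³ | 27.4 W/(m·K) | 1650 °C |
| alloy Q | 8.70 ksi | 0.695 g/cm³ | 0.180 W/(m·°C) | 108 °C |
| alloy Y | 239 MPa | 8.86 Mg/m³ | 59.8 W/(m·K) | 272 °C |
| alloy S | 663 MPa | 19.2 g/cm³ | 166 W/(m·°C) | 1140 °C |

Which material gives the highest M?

alloy A

Screen on constraints: k ≥ 40.0 W/(m·K); max service T ≥ 190 °C. Survivors: alloy C, alloy A, alloy Y, alloy S.
Normalizing units and computing the index:
  alloy C: σ_y = 241.0 MPa, ρ = 7830 kg/m³
  alloy A: σ_y = 405.4 MPa, ρ = 3204 kg/m³
  alloy Y: σ_y = 239.0 MPa, ρ = 8860 kg/m³
  alloy S: σ_y = 663.0 MPa, ρ = 19200 kg/m³
  alloy A: M = 6.28×10⁻³
  alloy C: M = 1.98×10⁻³
  alloy Y: M = 1.74×10⁻³
  alloy S: M = 1.34×10⁻³
Highest index: alloy A.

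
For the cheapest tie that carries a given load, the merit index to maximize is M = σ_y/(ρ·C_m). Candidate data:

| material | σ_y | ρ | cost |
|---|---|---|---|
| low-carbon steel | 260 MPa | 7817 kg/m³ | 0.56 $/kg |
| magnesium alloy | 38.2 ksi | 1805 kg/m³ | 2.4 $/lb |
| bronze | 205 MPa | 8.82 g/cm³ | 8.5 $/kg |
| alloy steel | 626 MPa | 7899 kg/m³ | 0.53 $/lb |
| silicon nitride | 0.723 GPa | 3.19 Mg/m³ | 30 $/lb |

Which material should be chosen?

alloy steel

Putting every candidate on a common basis:
  low-carbon steel: σ_y = 260.0 MPa, ρ = 7817 kg/m³, cost = 0.5600 $/kg
  magnesium alloy: σ_y = 263.4 MPa, ρ = 1805 kg/m³, cost = 5.291 $/kg
  bronze: σ_y = 205.0 MPa, ρ = 8820 kg/m³, cost = 8.500 $/kg
  alloy steel: σ_y = 626.0 MPa, ρ = 7899 kg/m³, cost = 1.168 $/kg
  silicon nitride: σ_y = 723.0 MPa, ρ = 3190 kg/m³, cost = 66.14 $/kg
  alloy steel: M = 67.8 kN·m per $
  low-carbon steel: M = 59.4 kN·m per $
  magnesium alloy: M = 27.6 kN·m per $
  silicon nitride: M = 3.43 kN·m per $
  bronze: M = 2.73 kN·m per $
Highest index: alloy steel.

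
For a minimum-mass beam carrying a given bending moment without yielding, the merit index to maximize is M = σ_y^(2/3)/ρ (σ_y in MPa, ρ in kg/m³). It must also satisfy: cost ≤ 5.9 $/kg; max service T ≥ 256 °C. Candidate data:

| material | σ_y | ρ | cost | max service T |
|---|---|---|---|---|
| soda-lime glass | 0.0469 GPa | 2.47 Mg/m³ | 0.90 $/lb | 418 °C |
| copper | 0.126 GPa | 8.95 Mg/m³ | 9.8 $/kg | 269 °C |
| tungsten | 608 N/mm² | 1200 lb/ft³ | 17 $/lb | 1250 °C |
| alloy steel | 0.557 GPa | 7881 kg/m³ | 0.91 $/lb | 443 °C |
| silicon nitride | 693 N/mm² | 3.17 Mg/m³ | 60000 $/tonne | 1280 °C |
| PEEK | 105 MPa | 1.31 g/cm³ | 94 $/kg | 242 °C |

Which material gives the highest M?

alloy steel

Screen on constraints: cost ≤ 5.9 $/kg; max service T ≥ 256 °C. Survivors: soda-lime glass, alloy steel.
Normalizing units and computing the index:
  soda-lime glass: σ_y = 46.90 MPa, ρ = 2470 kg/m³
  alloy steel: σ_y = 557.0 MPa, ρ = 7881 kg/m³
  alloy steel: M = 8.59×10⁻³
  soda-lime glass: M = 5.27×10⁻³
Alloy steel ranks first.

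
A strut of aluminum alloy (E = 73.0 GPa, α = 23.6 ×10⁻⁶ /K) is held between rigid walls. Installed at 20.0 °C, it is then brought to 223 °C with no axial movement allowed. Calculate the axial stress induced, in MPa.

350 MPa

ΔT = 203.0 K. Constrained thermal stress σ = E·α·ΔT = 73.00×10³ MPa × 23.6×10⁻⁶ × 203.0 = 350 MPa (compressive).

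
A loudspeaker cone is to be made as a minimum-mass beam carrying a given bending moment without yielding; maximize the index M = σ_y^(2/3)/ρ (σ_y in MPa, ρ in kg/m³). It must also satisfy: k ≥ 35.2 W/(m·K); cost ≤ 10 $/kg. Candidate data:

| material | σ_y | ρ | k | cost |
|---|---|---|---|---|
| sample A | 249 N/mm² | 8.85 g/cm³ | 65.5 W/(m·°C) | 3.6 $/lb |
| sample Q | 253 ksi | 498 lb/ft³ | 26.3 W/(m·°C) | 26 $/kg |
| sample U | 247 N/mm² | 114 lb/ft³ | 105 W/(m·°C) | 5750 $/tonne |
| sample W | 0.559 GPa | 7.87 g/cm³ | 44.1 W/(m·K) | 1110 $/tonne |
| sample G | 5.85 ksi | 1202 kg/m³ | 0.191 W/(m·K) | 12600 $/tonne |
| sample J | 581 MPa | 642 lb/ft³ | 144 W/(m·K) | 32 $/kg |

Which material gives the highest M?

Screen on constraints: k ≥ 35.2 W/(m·K); cost ≤ 10 $/kg. Survivors: sample A, sample U, sample W.
Putting every candidate on a common basis:
  sample A: σ_y = 249.0 MPa, ρ = 8850 kg/m³
  sample U: σ_y = 247.0 MPa, ρ = 1826 kg/m³
  sample W: σ_y = 559.0 MPa, ρ = 7870 kg/m³
  sample U: M = 21.6×10⁻³
  sample W: M = 8.62×10⁻³
  sample A: M = 4.47×10⁻³
Sample U ranks first.

sample U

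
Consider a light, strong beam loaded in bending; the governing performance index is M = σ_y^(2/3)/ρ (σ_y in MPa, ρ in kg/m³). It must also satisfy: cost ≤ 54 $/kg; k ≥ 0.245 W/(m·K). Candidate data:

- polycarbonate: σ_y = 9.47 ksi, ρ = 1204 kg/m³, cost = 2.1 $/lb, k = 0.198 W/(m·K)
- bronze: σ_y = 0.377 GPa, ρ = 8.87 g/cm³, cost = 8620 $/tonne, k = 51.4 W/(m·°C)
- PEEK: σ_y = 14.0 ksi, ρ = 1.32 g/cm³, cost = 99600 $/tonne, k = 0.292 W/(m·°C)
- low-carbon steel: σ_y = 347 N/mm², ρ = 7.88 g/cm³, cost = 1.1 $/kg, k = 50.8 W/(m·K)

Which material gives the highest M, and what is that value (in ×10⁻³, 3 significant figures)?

low-carbon steel, M = 6.27×10⁻³

Screen on constraints: cost ≤ 54 $/kg; k ≥ 0.245 W/(m·K). Survivors: bronze, low-carbon steel.
After converting to SI:
  bronze: σ_y = 377.0 MPa, ρ = 8870 kg/m³
  low-carbon steel: σ_y = 347.0 MPa, ρ = 7880 kg/m³
  low-carbon steel: M = 6.27×10⁻³
  bronze: M = 5.88×10⁻³
Low-carbon steel ranks first.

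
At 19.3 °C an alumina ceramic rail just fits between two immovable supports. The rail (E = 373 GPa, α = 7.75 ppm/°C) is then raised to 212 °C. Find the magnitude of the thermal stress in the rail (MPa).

557 MPa

ΔT = 192.7 K. Constrained thermal stress σ = E·α·ΔT = 373.0×10³ MPa × 7.75×10⁻⁶ × 192.7 = 557 MPa (compressive).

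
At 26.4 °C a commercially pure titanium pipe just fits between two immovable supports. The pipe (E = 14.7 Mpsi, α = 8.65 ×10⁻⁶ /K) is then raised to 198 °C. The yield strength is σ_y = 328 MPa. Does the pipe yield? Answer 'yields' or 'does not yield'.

does not yield

E = 14.7 Mpsi = 101.4 GPa.
ΔT = 171.6 K. Constrained thermal stress σ = E·α·ΔT = 101.4×10³ MPa × 8.65×10⁻⁶ × 171.6 = 150 MPa (compressive).
Compare to σ_y = 328 MPa: σ < σ_y, so it does not yield.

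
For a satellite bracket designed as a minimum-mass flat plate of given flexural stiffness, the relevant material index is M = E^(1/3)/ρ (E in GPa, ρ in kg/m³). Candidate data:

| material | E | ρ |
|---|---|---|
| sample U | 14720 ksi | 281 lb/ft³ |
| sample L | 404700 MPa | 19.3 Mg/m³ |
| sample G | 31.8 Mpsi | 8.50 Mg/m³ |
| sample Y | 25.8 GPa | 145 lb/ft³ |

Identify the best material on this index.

Convert each candidate to consistent units, then evaluate M:
  sample U: E = 101.5 GPa, ρ = 4501 kg/m³
  sample L: E = 404.7 GPa, ρ = 19300 kg/m³
  sample G: E = 219.3 GPa, ρ = 8500 kg/m³
  sample Y: E = 25.80 GPa, ρ = 2323 kg/m³
  sample Y: M = 1.27×10⁻³
  sample U: M = 1.04×10⁻³
  sample G: M = 0.709×10⁻³
  sample L: M = 0.383×10⁻³
Sample Y has the largest M.

sample Y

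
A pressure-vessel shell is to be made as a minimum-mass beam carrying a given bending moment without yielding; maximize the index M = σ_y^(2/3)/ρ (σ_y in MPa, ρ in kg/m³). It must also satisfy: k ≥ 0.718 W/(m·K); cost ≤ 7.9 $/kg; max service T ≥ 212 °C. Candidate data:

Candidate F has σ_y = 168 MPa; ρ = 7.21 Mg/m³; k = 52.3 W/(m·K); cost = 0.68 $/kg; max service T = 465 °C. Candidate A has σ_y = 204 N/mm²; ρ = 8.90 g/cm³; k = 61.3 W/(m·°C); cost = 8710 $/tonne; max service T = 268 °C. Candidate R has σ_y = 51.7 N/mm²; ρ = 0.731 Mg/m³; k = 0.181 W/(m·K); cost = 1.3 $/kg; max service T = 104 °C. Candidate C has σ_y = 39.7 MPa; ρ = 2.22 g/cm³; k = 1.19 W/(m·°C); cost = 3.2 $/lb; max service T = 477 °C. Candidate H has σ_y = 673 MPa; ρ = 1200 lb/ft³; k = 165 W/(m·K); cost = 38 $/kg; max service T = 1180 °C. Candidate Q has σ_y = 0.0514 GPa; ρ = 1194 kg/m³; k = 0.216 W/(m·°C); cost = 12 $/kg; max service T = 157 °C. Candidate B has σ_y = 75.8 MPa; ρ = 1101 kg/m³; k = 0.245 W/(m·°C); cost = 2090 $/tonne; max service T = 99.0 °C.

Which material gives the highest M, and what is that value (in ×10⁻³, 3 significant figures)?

candidate C, M = 5.24×10⁻³

Screen on constraints: k ≥ 0.718 W/(m·K); cost ≤ 7.9 $/kg; max service T ≥ 212 °C. Survivors: candidate F, candidate C.
In SI units:
  candidate F: σ_y = 168.0 MPa, ρ = 7210 kg/m³
  candidate C: σ_y = 39.70 MPa, ρ = 2220 kg/m³
  candidate C: M = 5.24×10⁻³
  candidate F: M = 4.22×10⁻³
The maximum is for candidate C.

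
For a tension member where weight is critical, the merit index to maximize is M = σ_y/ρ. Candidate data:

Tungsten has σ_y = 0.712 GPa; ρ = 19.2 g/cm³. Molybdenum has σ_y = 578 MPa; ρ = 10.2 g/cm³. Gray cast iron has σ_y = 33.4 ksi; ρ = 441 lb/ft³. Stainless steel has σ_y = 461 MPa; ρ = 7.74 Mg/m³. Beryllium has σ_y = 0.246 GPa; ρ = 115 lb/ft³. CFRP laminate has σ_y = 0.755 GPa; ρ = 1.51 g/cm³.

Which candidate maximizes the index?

CFRP laminate

Normalizing units and computing the index:
  tungsten: σ_y = 712.0 MPa, ρ = 19200 kg/m³
  molybdenum: σ_y = 578.0 MPa, ρ = 10200 kg/m³
  gray cast iron: σ_y = 230.3 MPa, ρ = 7064 kg/m³
  stainless steel: σ_y = 461.0 MPa, ρ = 7740 kg/m³
  beryllium: σ_y = 246.0 MPa, ρ = 1842 kg/m³
  CFRP laminate: σ_y = 755.0 MPa, ρ = 1510 kg/m³
  CFRP laminate: M = 500 kN·m/kg
  beryllium: M = 134 kN·m/kg
  stainless steel: M = 59.6 kN·m/kg
  molybdenum: M = 56.7 kN·m/kg
  tungsten: M = 37.1 kN·m/kg
  gray cast iron: M = 32.6 kN·m/kg
CFRP laminate ranks first.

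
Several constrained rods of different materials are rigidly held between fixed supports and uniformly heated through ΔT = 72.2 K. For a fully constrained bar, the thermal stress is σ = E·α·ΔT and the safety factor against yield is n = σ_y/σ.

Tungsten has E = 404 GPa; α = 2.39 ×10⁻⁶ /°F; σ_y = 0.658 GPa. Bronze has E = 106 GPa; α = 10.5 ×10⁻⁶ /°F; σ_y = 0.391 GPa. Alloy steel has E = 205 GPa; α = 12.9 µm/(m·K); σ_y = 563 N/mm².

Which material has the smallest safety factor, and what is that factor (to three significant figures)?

Per material, after unit conversion:
  tungsten: E = 404.0, α = 4.30, σ_y = 658.0 → σ = 125 MPa, n = 5.24
  bronze: E = 106.0, α = 18.9, σ_y = 391.0 → σ = 145 MPa, n = 2.70
  alloy steel: E = 205.0, α = 12.9, σ_y = 563.0 → σ = 191 MPa, n = 2.95
Smallest n: bronze with n = 2.70.

bronze, n = 2.70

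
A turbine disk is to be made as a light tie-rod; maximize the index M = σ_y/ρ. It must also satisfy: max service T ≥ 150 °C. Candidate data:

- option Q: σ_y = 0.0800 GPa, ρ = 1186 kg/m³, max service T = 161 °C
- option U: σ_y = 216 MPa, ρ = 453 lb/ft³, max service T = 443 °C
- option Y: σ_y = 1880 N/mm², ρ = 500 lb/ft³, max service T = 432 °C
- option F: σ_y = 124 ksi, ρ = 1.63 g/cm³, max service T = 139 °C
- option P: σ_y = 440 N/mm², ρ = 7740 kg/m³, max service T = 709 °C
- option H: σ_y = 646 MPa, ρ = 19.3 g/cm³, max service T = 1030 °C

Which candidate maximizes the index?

option Y

Screen on constraints: max service T ≥ 150 °C. Survivors: option Q, option U, option Y, option P, option H.
Convert each candidate to consistent units, then evaluate M:
  option Q: σ_y = 80.00 MPa, ρ = 1186 kg/m³
  option U: σ_y = 216.0 MPa, ρ = 7256 kg/m³
  option Y: σ_y = 1880 MPa, ρ = 8009 kg/m³
  option P: σ_y = 440.0 MPa, ρ = 7740 kg/m³
  option H: σ_y = 646.0 MPa, ρ = 19300 kg/m³
  option Y: M = 235 kN·m/kg
  option Q: M = 67.5 kN·m/kg
  option P: M = 56.8 kN·m/kg
  option H: M = 33.5 kN·m/kg
  option U: M = 29.8 kN·m/kg
Option Y has the largest M.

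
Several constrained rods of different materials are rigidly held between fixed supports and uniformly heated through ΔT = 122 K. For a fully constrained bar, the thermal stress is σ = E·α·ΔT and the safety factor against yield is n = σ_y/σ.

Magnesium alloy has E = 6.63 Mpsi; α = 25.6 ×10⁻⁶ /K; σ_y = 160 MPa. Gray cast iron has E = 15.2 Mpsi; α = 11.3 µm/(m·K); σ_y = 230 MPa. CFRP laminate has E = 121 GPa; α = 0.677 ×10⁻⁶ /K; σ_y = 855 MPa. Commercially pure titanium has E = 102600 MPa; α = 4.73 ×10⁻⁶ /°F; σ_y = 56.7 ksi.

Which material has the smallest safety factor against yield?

magnesium alloy

Per material, after unit conversion:
  magnesium alloy: E = 45.71, α = 25.6, σ_y = 160.0 → σ = 143 MPa, n = 1.12
  gray cast iron: E = 104.8, α = 11.3, σ_y = 230.0 → σ = 144 MPa, n = 1.59
  CFRP laminate: E = 121.0, α = 0.677, σ_y = 855.0 → σ = 9.99 MPa, n = 85.6
  commercially pure titanium: E = 102.6, α = 8.51, σ_y = 390.9 → σ = 107 MPa, n = 3.67
Magnesium alloy has the lowest safety factor, n = 1.12.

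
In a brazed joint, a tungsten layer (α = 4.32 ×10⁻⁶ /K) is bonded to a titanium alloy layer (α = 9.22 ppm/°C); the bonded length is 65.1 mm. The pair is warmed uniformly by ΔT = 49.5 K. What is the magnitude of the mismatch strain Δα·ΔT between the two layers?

2.43×10⁻⁴

Δα = |4.32 − 9.22|×10⁻⁶/K = 4.90×10⁻⁶/K.
Mismatch strain = Δα·ΔT = 4.90×10⁻⁶ × 49.5 = 2.43×10⁻⁴.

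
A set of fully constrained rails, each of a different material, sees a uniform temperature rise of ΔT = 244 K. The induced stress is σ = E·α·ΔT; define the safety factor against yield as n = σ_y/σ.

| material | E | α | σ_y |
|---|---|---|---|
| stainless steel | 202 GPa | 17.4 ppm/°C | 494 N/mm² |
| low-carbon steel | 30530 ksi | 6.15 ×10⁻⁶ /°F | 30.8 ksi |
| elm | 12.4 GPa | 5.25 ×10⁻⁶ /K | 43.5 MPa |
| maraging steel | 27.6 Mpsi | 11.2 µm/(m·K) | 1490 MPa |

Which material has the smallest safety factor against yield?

low-carbon steel

Per material, after unit conversion:
  stainless steel: E = 202.0, α = 17.4, σ_y = 494.0 → σ = 858 MPa, n = 0.576
  low-carbon steel: E = 210.5, α = 11.1, σ_y = 212.4 → σ = 569 MPa, n = 0.373
  elm: E = 12.40, α = 5.25, σ_y = 43.50 → σ = 15.9 MPa, n = 2.74
  maraging steel: E = 190.3, α = 11.2, σ_y = 1490 → σ = 520 MPa, n = 2.87
The minimum is low-carbon steel at n = 0.373.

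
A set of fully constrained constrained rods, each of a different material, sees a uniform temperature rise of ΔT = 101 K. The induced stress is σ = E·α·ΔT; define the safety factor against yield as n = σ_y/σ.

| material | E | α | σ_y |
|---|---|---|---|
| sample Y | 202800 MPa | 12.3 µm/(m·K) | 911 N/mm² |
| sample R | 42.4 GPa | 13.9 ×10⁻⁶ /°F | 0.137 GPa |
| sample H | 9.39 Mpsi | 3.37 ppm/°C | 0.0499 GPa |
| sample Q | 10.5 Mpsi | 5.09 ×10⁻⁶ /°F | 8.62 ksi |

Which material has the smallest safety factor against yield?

In consistent units (E in GPa, α in ×10⁻⁶/K, σ_y in MPa):
  sample Y: E = 202.8, α = 12.3, σ_y = 911.0 → σ = 252 MPa, n = 3.62
  sample R: E = 42.40, α = 25.0, σ_y = 137.0 → σ = 107 MPa, n = 1.28
  sample H: E = 64.74, α = 3.37, σ_y = 49.90 → σ = 22.0 MPa, n = 2.26
  sample Q: E = 72.39, α = 9.16, σ_y = 59.43 → σ = 67.0 MPa, n = 0.887
Sample Q has the lowest safety factor, n = 0.887.

sample Q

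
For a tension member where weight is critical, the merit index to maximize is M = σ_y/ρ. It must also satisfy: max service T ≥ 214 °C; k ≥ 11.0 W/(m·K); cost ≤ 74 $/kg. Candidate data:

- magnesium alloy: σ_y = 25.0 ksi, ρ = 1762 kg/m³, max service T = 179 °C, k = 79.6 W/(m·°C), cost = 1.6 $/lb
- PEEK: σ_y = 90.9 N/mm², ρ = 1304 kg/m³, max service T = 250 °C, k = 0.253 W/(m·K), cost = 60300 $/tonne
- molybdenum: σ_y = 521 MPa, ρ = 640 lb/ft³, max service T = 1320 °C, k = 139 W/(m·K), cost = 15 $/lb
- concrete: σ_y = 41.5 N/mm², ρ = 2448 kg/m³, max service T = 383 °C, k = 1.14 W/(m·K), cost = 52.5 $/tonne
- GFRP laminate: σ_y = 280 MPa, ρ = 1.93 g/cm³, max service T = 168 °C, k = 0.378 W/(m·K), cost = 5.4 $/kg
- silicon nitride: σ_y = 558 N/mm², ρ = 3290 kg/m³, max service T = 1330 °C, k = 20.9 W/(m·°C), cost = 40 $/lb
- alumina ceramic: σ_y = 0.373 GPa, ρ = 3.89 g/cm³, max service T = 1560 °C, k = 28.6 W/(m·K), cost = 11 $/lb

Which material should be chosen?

alumina ceramic

Screen on constraints: max service T ≥ 214 °C; k ≥ 11.0 W/(m·K); cost ≤ 74 $/kg. Survivors: molybdenum, alumina ceramic.
In SI units:
  molybdenum: σ_y = 521.0 MPa, ρ = 10250 kg/m³
  alumina ceramic: σ_y = 373.0 MPa, ρ = 3890 kg/m³
  alumina ceramic: M = 95.9 kN·m/kg
  molybdenum: M = 50.8 kN·m/kg
Alumina ceramic ranks first.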